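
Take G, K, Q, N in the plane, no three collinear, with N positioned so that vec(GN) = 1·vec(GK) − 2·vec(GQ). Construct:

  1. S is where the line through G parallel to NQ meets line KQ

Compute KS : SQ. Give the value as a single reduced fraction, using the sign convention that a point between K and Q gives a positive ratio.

Assign G = (0, 0), K = (1, 0), Q = (0, 1), N = (1, -2) — the answer is frame-independent, so this choice is without loss of generality.
1. S is where the line through G parallel to NQ meets line KQ ⇒ S = (-1/2, 3/2)
S = K + t·(Q−K) with t = 3/2, so KS:SQ = t:(1−t) = 3/2:-1/2

KS:SQ = -3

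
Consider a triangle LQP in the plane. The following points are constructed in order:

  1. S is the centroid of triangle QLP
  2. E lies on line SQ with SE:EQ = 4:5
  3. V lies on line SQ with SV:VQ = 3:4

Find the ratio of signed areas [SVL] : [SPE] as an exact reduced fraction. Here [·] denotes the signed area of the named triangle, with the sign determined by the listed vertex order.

[SVL]:[SPE] = 27/28

Choose coordinates L = (0, 0), Q = (1, 0), P = (0, 1).
1. S is the centroid of triangle QLP ⇒ S = (1/3, 1/3)
2. E lies on line SQ with SE:EQ = 4:5 ⇒ E = (17/27, 5/27)
3. V lies on line SQ with SV:VQ = 3:4 ⇒ V = (13/21, 4/21)
2·[SVL] = -1/7, 2·[SPE] = -4/27
[SVL]:[SPE] = -1/7:-4/27 = 27/28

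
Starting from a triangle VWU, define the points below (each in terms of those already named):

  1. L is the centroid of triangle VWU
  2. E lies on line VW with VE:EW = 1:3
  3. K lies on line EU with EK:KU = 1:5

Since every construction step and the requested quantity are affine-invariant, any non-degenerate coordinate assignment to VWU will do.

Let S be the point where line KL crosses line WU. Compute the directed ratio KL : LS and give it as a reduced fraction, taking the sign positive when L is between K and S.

Set V = (0, 0), W = (1, 0), U = (0, 1); any affine frame gives the same invariant.
1. L is the centroid of triangle VWU ⇒ L = (1/3, 1/3)
2. E lies on line VW with VE:EW = 1:3 ⇒ E = (1/4, 0)
3. K lies on line EU with EK:KU = 1:5 ⇒ K = (5/24, 1/6)
line KL meets WU at S = (10/21, 11/21)
L = K + t·(S−K) with t = 7/15, so KL:LS = 7/15:8/15

KL:LS = 7/8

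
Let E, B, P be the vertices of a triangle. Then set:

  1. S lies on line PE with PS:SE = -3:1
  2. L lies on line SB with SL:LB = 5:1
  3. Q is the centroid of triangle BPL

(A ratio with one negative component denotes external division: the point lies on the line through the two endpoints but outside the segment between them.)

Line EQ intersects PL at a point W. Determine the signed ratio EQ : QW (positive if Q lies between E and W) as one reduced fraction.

Work in coordinates with E = (0, 0), B = (1, 0), P = (0, 1).
1. S lies on line PE with PS:SE = -3:1 ⇒ S = (0, -1/2)
2. L lies on line SB with SL:LB = 5:1 ⇒ L = (5/6, -1/12)
3. Q is the centroid of triangle BPL ⇒ Q = (11/18, 11/36)
line EQ meets PL at W = (5/9, 5/18)
Q = E + t·(W−E) with t = 11/10, so EQ:QW = 11/10:-1/10

EQ:QW = -11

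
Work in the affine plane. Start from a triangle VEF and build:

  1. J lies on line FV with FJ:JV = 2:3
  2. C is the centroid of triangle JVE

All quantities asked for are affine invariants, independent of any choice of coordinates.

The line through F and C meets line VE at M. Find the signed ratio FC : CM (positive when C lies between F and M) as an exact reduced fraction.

Assign V = (0, 0), E = (1, 0), F = (0, 1) — the answer is frame-independent, so this choice is without loss of generality.
1. J lies on line FV with FJ:JV = 2:3 ⇒ J = (0, 3/5)
2. C is the centroid of triangle JVE ⇒ C = (1/3, 1/5)
line FC meets VE at M = (5/12, 0)
C = F + t·(M−F) with t = 4/5, so FC:CM = 4/5:1/5

FC:CM = 4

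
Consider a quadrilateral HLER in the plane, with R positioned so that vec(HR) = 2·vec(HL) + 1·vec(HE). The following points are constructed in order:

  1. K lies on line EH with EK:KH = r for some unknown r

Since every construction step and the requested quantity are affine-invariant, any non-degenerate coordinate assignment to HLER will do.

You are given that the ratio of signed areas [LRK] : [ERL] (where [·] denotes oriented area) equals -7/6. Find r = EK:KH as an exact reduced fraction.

r = -1/4

Work in coordinates with H = (0, 0), L = (1, 0), E = (0, 1), R = (2, 1).
1. With EK:KH = r, write λ = r/(r+1) so K = E + λ·(H−E); K is affine-linear in λ
Every point depending on K is an affine combination of K and λ-independent points, so each such coordinate is linear in λ; the λ² term in each signed area is a multiple of (H−E)×(H−E) = 0, so 2·[LRK] and 2·[ERL] are each linear in λ. Evaluating at λ=0 and λ=1:
  2·[LRK] = −λ + 2,   2·[ERL] = -2
So [LRK]:[ERL] = (−λ + 2) / (-2). Setting this equal to -7/6:
  −λ + 2 = -7/6·(-2)  ⇒  λ = -1/3
Then r = λ/(1−λ) = (-1/3)/(4/3) = -1/4. Check: with r = -1/4, K = (0, 4/3) and [LRK]:[ERL] = -7/6 as required.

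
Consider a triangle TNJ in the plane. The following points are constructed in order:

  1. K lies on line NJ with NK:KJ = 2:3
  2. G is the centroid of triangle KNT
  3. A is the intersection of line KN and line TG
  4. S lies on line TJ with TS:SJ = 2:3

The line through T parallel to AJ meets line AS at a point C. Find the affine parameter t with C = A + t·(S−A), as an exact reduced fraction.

Choose coordinates T = (0, 0), N = (1, 0), J = (0, 1).
1. K lies on line NJ with NK:KJ = 2:3 ⇒ K = (3/5, 2/5)
2. G is the centroid of triangle KNT ⇒ G = (8/15, 2/15)
3. A is the intersection of line KN and line TG ⇒ A = (4/5, 1/5)
4. S lies on line TJ with TS:SJ = 2:3 ⇒ S = (0, 2/5)
through T parallel to AJ: direction (-4/5, 4/5); meets AS at C = (-8/15, 8/15)
C = A + t·(S−A) with t = 5/3

t = 5/3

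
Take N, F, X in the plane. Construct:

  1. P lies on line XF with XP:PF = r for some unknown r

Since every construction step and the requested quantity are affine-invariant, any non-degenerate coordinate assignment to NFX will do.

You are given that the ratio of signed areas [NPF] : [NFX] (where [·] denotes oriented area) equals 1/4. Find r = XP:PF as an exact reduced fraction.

r = -5

Assign N = (0, 0), F = (1, 0), X = (0, 1) — the answer is frame-independent, so this choice is without loss of generality.
1. With XP:PF = r, write λ = r/(r+1) so P = X + λ·(F−X); P is affine-linear in λ
Every point depending on P is an affine combination of P and λ-independent points, so each such coordinate is linear in λ; the λ² term in each signed area is a multiple of (F−X)×(F−X) = 0, so 2·[NPF] and 2·[NFX] are each linear in λ. Evaluating at λ=0 and λ=1:
  2·[NPF] = λ − 1,   2·[NFX] = 1
So [NPF]:[NFX] = (λ − 1) / (1). Setting this equal to 1/4:
  λ − 1 = 1/4·(1)  ⇒  λ = 5/4
Then r = λ/(1−λ) = (5/4)/(-1/4) = -5. Check: with r = -5, P = (5/4, -1/4) and [NPF]:[NFX] = 1/4 as required.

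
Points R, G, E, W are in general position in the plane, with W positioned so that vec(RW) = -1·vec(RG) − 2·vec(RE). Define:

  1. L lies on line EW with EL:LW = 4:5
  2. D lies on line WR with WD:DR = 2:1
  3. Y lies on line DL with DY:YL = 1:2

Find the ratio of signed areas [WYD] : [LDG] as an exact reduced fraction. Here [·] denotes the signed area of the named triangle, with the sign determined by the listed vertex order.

[WYD]:[LDG] = -5/21

Set R = (0, 0), G = (1, 0), E = (0, 1), W = (-1, -2); any affine frame gives the same invariant.
1. L lies on line EW with EL:LW = 4:5 ⇒ L = (-4/9, -1/3)
2. D lies on line WR with WD:DR = 2:1 ⇒ D = (-1/3, -2/3)
3. Y lies on line DL with DY:YL = 1:2 ⇒ Y = (-10/27, -5/9)
2·[WYD] = -10/81, 2·[LDG] = 14/27
[WYD]:[LDG] = -10/81:14/27 = -5/21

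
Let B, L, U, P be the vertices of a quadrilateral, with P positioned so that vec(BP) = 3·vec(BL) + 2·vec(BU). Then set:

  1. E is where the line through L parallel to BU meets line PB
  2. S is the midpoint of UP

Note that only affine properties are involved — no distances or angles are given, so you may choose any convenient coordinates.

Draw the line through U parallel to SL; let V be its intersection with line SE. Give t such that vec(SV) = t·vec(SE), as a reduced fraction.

Choose coordinates B = (0, 0), L = (1, 0), U = (0, 1), P = (3, 2).
1. E is where the line through L parallel to BU meets line PB ⇒ E = (1, 2/3)
2. S is the midpoint of UP ⇒ S = (3/2, 3/2)
through U parallel to SL: direction (-1/2, -3/2); meets SE at V = (-3/2, -7/2)
V = S + t·(E−S) with t = 6

t = 6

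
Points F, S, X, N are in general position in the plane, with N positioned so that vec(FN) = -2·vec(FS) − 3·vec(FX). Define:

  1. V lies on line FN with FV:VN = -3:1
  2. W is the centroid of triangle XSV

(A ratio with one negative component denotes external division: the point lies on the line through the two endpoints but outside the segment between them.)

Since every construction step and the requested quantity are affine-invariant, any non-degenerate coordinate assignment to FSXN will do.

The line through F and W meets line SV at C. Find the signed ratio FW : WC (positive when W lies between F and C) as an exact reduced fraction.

Work in coordinates with F = (0, 0), S = (1, 0), X = (0, 1), N = (-2, -3).
1. V lies on line FN with FV:VN = -3:1 ⇒ V = (-3, -9/2)
2. W is the centroid of triangle XSV ⇒ W = (-2/3, -7/6)
line FW meets SV at C = (-9/5, -63/20)
W = F + t·(C−F) with t = 10/27, so FW:WC = 10/27:17/27

FW:WC = 10/17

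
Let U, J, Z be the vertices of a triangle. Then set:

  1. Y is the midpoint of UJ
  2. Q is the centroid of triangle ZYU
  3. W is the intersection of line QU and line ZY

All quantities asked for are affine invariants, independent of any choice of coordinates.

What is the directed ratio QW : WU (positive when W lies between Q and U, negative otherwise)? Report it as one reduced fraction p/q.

Choose coordinates U = (0, 0), J = (1, 0), Z = (0, 1).
1. Y is the midpoint of UJ ⇒ Y = (1/2, 0)
2. Q is the centroid of triangle ZYU ⇒ Q = (1/6, 1/3)
3. W is the intersection of line QU and line ZY ⇒ W = (1/4, 1/2)
W = Q + t·(U−Q) with t = -1/2, so QW:WU = t:(1−t) = -1/2:3/2

QW:WU = -1/3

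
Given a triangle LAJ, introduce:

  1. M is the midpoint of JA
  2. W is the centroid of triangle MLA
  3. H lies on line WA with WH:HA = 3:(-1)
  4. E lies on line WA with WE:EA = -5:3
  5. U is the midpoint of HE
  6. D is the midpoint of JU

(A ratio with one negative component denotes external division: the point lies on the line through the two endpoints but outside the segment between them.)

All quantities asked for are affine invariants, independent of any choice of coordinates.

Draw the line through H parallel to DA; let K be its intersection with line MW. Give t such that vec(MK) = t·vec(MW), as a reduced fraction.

t = -2

Assign L = (0, 0), A = (1, 0), J = (0, 1) — the answer is frame-independent, so this choice is without loss of generality.
1. M is the midpoint of JA ⇒ M = (1/2, 1/2)
2. W is the centroid of triangle MLA ⇒ W = (1/2, 1/6)
3. H lies on line WA with WH:HA = 3:(-1) ⇒ H = (5/4, -1/12)
4. E lies on line WA with WE:EA = -5:3 ⇒ E = (7/4, -1/4)
5. U is the midpoint of HE ⇒ U = (3/2, -1/6)
6. D is the midpoint of JU ⇒ D = (3/4, 5/12)
through H parallel to DA: direction (1/4, -5/12); meets MW at K = (1/2, 7/6)
K = M + t·(W−M) with t = -2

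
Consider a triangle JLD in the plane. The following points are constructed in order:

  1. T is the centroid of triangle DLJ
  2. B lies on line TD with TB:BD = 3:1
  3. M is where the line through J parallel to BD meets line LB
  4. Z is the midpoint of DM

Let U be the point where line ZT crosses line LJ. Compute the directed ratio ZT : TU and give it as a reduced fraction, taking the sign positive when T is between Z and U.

Assign J = (0, 0), L = (1, 0), D = (0, 1) — the answer is frame-independent, so this choice is without loss of generality.
1. T is the centroid of triangle DLJ ⇒ T = (1/3, 1/3)
2. B lies on line TD with TB:BD = 3:1 ⇒ B = (1/12, 5/6)
3. M is where the line through J parallel to BD meets line LB ⇒ M = (-5/6, 5/3)
4. Z is the midpoint of DM ⇒ Z = (-5/12, 4/3)
line ZT meets LJ at U = (7/12, 0)
T = Z + t·(U−Z) with t = 3/4, so ZT:TU = 3/4:1/4

ZT:TU = 3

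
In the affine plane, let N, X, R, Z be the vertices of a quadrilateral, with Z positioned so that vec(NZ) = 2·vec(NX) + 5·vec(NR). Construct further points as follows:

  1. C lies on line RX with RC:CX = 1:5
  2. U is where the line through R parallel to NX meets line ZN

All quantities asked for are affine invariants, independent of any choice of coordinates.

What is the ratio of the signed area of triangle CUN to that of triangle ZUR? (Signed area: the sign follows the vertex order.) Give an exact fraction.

Work in coordinates with N = (0, 0), X = (1, 0), R = (0, 1), Z = (2, 5).
1. C lies on line RX with RC:CX = 1:5 ⇒ C = (1/6, 5/6)
2. U is where the line through R parallel to NX meets line ZN ⇒ U = (2/5, 1)
2·[CUN] = -1/6, 2·[ZUR] = -8/5
[CUN]:[ZUR] = -1/6:-8/5 = 5/48

[CUN]:[ZUR] = 5/48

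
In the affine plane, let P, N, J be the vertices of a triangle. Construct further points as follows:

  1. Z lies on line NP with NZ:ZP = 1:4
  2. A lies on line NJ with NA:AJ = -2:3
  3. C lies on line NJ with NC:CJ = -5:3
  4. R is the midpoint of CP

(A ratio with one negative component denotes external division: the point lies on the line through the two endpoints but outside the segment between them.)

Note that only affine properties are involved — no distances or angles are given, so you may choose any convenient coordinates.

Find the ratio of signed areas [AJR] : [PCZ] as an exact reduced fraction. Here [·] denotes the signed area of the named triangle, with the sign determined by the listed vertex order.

Work in coordinates with P = (0, 0), N = (1, 0), J = (0, 1).
1. Z lies on line NP with NZ:ZP = 1:4 ⇒ Z = (4/5, 0)
2. A lies on line NJ with NA:AJ = -2:3 ⇒ A = (3, -2)
3. C lies on line NJ with NC:CJ = -5:3 ⇒ C = (-3/2, 5/2)
4. R is the midpoint of CP ⇒ R = (-3/4, 5/4)
2·[AJR] = 3/2, 2·[PCZ] = -2
[AJR]:[PCZ] = 3/2:-2 = -3/4

[AJR]:[PCZ] = -3/4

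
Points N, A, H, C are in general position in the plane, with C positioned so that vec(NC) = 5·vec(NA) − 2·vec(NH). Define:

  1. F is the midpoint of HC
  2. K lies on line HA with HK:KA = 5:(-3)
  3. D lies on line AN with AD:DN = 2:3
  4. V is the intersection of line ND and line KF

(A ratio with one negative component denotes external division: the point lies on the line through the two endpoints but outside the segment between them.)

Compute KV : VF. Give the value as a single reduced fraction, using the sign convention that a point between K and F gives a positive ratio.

Choose coordinates N = (0, 0), A = (1, 0), H = (0, 1), C = (5, -2).
1. F is the midpoint of HC ⇒ F = (5/2, -1/2)
2. K lies on line HA with HK:KA = 5:(-3) ⇒ K = (5/2, -3/2)
3. D lies on line AN with AD:DN = 2:3 ⇒ D = (3/5, 0)
4. V is the intersection of line ND and line KF ⇒ V = (5/2, 0)
V = K + t·(F−K) with t = 3/2, so KV:VF = t:(1−t) = 3/2:-1/2

KV:VF = -3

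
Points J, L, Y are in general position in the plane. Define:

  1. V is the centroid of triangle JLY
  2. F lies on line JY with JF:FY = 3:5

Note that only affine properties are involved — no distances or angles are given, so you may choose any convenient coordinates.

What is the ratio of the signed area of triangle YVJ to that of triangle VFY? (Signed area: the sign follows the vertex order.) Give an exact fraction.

Assign J = (0, 0), L = (1, 0), Y = (0, 1) — the answer is frame-independent, so this choice is without loss of generality.
1. V is the centroid of triangle JLY ⇒ V = (1/3, 1/3)
2. F lies on line JY with JF:FY = 3:5 ⇒ F = (0, 3/8)
2·[YVJ] = -1/3, 2·[VFY] = -5/24
[YVJ]:[VFY] = -1/3:-5/24 = 8/5

[YVJ]:[VFY] = 8/5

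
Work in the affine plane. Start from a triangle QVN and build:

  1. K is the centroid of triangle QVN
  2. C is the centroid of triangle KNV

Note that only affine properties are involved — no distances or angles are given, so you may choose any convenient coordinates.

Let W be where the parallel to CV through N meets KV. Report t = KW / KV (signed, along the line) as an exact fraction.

Work in coordinates with Q = (0, 0), V = (1, 0), N = (0, 1).
1. K is the centroid of triangle QVN ⇒ K = (1/3, 1/3)
2. C is the centroid of triangle KNV ⇒ C = (4/9, 4/9)
through N parallel to CV: direction (5/9, -4/9); meets KV at W = (5/3, -1/3)
W = K + t·(V−K) with t = 2

t = 2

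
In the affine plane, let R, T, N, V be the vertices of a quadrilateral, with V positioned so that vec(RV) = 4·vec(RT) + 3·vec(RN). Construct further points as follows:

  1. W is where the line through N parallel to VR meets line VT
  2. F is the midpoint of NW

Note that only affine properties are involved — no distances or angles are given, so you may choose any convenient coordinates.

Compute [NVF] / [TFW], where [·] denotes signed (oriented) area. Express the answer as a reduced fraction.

Assign R = (0, 0), T = (1, 0), N = (0, 1), V = (4, 3) — the answer is frame-independent, so this choice is without loss of generality.
1. W is where the line through N parallel to VR meets line VT ⇒ W = (8, 7)
2. F is the midpoint of NW ⇒ F = (4, 4)
2·[NVF] = 4, 2·[TFW] = -7
[NVF]:[TFW] = 4:-7 = -4/7

[NVF]:[TFW] = -4/7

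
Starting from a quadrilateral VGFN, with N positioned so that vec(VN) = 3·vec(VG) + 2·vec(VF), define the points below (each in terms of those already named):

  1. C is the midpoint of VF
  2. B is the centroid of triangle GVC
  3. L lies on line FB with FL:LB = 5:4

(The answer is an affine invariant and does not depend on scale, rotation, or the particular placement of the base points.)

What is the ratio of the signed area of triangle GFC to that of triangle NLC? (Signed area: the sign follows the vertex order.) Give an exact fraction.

[GFC]:[NLC] = -3

Assign V = (0, 0), G = (1, 0), F = (0, 1), N = (3, 2) — the answer is frame-independent, so this choice is without loss of generality.
1. C is the midpoint of VF ⇒ C = (0, 1/2)
2. B is the centroid of triangle GVC ⇒ B = (1/3, 1/6)
3. L lies on line FB with FL:LB = 5:4 ⇒ L = (5/27, 29/54)
2·[GFC] = 1/2, 2·[NLC] = -1/6
[GFC]:[NLC] = 1/2:-1/6 = -3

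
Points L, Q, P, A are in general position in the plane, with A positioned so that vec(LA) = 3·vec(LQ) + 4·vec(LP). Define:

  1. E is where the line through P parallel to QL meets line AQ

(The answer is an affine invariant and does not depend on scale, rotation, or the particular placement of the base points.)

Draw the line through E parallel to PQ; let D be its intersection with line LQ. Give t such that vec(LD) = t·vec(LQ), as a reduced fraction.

t = 5/2

Choose coordinates L = (0, 0), Q = (1, 0), P = (0, 1), A = (3, 4).
1. E is where the line through P parallel to QL meets line AQ ⇒ E = (3/2, 1)
through E parallel to PQ: direction (1, -1); meets LQ at D = (5/2, 0)
D = L + t·(Q−L) with t = 5/2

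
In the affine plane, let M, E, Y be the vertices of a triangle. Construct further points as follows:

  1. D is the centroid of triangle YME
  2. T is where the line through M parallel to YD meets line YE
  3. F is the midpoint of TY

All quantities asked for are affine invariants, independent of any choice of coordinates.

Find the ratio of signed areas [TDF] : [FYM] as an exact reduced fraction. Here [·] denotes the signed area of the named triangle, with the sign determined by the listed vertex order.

Set M = (0, 0), E = (1, 0), Y = (0, 1); any affine frame gives the same invariant.
1. D is the centroid of triangle YME ⇒ D = (1/3, 1/3)
2. T is where the line through M parallel to YD meets line YE ⇒ T = (-1, 2)
3. F is the midpoint of TY ⇒ F = (-1/2, 3/2)
2·[TDF] = 1/6, 2·[FYM] = -1/2
[TDF]:[FYM] = 1/6:-1/2 = -1/3

[TDF]:[FYM] = -1/3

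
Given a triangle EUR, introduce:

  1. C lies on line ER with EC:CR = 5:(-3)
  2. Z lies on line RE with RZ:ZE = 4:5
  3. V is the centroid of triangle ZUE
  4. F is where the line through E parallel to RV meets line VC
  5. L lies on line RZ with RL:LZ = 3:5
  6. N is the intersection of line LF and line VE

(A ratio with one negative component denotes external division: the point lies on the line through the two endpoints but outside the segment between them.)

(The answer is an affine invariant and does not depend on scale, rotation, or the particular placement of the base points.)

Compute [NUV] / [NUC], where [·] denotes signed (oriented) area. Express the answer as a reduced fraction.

[NUV]:[NUC] = 2/47

Work in coordinates with E = (0, 0), U = (1, 0), R = (0, 1).
1. C lies on line ER with EC:CR = 5:(-3) ⇒ C = (0, 5/2)
2. Z lies on line RE with RZ:ZE = 4:5 ⇒ Z = (0, 5/9)
3. V is the centroid of triangle ZUE ⇒ V = (1/3, 5/27)
4. F is where the line through E parallel to RV meets line VC ⇒ F = (5/9, -110/81)
5. L lies on line RZ with RL:LZ = 3:5 ⇒ L = (0, 5/6)
6. N is the intersection of line LF and line VE ⇒ N = (5/27, 25/243)
2·[NUV] = 20/243, 2·[NUC] = 470/243
[NUV]:[NUC] = 20/243:470/243 = 2/47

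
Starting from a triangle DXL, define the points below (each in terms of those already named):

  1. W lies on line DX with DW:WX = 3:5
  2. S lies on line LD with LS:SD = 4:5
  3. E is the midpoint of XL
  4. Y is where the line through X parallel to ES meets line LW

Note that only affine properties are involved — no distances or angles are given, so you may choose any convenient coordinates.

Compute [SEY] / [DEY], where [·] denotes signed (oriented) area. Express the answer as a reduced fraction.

Choose coordinates D = (0, 0), X = (1, 0), L = (0, 1).
1. W lies on line DX with DW:WX = 3:5 ⇒ W = (3/8, 0)
2. S lies on line LD with LS:SD = 4:5 ⇒ S = (0, 5/9)
3. E is the midpoint of XL ⇒ E = (1/2, 1/2)
4. Y is where the line through X parallel to ES meets line LW ⇒ Y = (8/23, 5/69)
2·[SEY] = -2/9, 2·[DEY] = -19/138
[SEY]:[DEY] = -2/9:-19/138 = 92/57

[SEY]:[DEY] = 92/57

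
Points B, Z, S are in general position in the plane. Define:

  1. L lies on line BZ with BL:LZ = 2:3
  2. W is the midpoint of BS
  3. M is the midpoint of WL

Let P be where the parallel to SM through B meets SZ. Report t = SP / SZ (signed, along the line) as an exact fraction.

t = -4/11

Set B = (0, 0), Z = (1, 0), S = (0, 1); any affine frame gives the same invariant.
1. L lies on line BZ with BL:LZ = 2:3 ⇒ L = (2/5, 0)
2. W is the midpoint of BS ⇒ W = (0, 1/2)
3. M is the midpoint of WL ⇒ M = (1/5, 1/4)
through B parallel to SM: direction (1/5, -3/4); meets SZ at P = (-4/11, 15/11)
P = S + t·(Z−S) with t = -4/11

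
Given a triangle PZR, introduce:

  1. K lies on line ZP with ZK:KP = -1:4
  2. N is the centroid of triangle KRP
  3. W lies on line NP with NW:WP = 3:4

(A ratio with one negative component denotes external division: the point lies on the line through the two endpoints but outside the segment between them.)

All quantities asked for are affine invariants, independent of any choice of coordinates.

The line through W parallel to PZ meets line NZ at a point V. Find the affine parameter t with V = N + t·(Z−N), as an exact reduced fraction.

t = 3/7

Choose coordinates P = (0, 0), Z = (1, 0), R = (0, 1).
1. K lies on line ZP with ZK:KP = -1:4 ⇒ K = (4/3, 0)
2. N is the centroid of triangle KRP ⇒ N = (4/9, 1/3)
3. W lies on line NP with NW:WP = 3:4 ⇒ W = (16/63, 4/21)
through W parallel to PZ: direction (1, 0); meets NZ at V = (43/63, 4/21)
V = N + t·(Z−N) with t = 3/7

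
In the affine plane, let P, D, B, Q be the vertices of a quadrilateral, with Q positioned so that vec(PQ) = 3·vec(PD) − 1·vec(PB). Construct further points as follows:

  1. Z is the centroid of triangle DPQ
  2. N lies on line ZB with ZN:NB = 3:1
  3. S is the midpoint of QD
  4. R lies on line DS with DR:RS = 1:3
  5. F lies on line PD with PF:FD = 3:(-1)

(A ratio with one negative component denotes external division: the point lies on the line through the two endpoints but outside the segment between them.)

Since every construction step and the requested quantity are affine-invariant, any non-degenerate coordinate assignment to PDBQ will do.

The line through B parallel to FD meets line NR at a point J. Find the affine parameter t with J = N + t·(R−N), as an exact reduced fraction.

t = -8/19

Set P = (0, 0), D = (1, 0), B = (0, 1), Q = (3, -1); any affine frame gives the same invariant.
1. Z is the centroid of triangle DPQ ⇒ Z = (4/3, -1/3)
2. N lies on line ZB with ZN:NB = 3:1 ⇒ N = (1/3, 2/3)
3. S is the midpoint of QD ⇒ S = (2, -1/2)
4. R lies on line DS with DR:RS = 1:3 ⇒ R = (5/4, -1/8)
5. F lies on line PD with PF:FD = 3:(-1) ⇒ F = (3/2, 0)
through B parallel to FD: direction (-1/2, 0); meets NR at J = (-1/19, 1)
J = N + t·(R−N) with t = -8/19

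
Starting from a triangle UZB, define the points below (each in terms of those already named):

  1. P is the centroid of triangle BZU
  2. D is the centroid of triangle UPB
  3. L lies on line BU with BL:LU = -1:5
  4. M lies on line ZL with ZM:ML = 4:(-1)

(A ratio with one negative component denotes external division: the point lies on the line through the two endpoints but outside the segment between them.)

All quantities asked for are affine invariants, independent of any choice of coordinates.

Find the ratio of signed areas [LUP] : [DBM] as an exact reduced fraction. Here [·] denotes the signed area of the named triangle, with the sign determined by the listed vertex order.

Work in coordinates with U = (0, 0), Z = (1, 0), B = (0, 1).
1. P is the centroid of triangle BZU ⇒ P = (1/3, 1/3)
2. D is the centroid of triangle UPB ⇒ D = (1/9, 4/9)
3. L lies on line BU with BL:LU = -1:5 ⇒ L = (0, 5/4)
4. M lies on line ZL with ZM:ML = 4:(-1) ⇒ M = (-1/3, 5/3)
2·[LUP] = 5/12, 2·[DBM] = 1/9
[LUP]:[DBM] = 5/12:1/9 = 15/4

[LUP]:[DBM] = 15/4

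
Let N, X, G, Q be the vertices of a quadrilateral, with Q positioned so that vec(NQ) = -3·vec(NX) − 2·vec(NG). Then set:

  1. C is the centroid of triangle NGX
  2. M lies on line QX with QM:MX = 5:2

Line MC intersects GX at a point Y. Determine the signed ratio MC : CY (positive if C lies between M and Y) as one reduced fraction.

Assign N = (0, 0), X = (1, 0), G = (0, 1), Q = (-3, -2) — the answer is frame-independent, so this choice is without loss of generality.
1. C is the centroid of triangle NGX ⇒ C = (1/3, 1/3)
2. M lies on line QX with QM:MX = 5:2 ⇒ M = (-1/7, -4/7)
line MC meets GX at Y = (13/29, 16/29)
C = M + t·(Y−M) with t = 29/36, so MC:CY = 29/36:7/36

MC:CY = 29/7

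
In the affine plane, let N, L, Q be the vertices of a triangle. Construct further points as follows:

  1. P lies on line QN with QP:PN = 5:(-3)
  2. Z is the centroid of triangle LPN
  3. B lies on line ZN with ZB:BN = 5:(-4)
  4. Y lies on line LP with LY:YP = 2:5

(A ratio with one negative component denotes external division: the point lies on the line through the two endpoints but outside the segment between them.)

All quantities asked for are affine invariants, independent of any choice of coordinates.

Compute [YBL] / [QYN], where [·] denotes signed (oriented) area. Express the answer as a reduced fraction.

[YBL]:[QYN] = 11/5

Work in coordinates with N = (0, 0), L = (1, 0), Q = (0, 1).
1. P lies on line QN with QP:PN = 5:(-3) ⇒ P = (0, -3/2)
2. Z is the centroid of triangle LPN ⇒ Z = (1/3, -1/2)
3. B lies on line ZN with ZB:BN = 5:(-4) ⇒ B = (-4/3, 2)
4. Y lies on line LP with LY:YP = 2:5 ⇒ Y = (5/7, -3/7)
2·[YBL] = -11/7, 2·[QYN] = -5/7
[YBL]:[QYN] = -11/7:-5/7 = 11/5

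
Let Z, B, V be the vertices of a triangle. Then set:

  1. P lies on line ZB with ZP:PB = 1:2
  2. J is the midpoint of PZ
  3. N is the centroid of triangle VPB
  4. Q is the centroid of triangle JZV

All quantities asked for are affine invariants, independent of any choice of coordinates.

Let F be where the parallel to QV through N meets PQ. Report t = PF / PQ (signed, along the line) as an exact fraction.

t = -5/9

Set Z = (0, 0), B = (1, 0), V = (0, 1); any affine frame gives the same invariant.
1. P lies on line ZB with ZP:PB = 1:2 ⇒ P = (1/3, 0)
2. J is the midpoint of PZ ⇒ J = (1/6, 0)
3. N is the centroid of triangle VPB ⇒ N = (4/9, 1/3)
4. Q is the centroid of triangle JZV ⇒ Q = (1/18, 1/3)
through N parallel to QV: direction (-1/18, 2/3); meets PQ at F = (79/162, -5/27)
F = P + t·(Q−P) with t = -5/9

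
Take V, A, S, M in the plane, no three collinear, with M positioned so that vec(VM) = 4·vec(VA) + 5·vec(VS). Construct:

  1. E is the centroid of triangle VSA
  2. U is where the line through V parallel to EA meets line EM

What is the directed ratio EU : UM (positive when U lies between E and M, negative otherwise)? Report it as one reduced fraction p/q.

EU:UM = -1/14

Set V = (0, 0), A = (1, 0), S = (0, 1), M = (4, 5); any affine frame gives the same invariant.
1. E is the centroid of triangle VSA ⇒ E = (1/3, 1/3)
2. U is where the line through V parallel to EA meets line EM ⇒ U = (2/39, -1/39)
U = E + t·(M−E) with t = -1/13, so EU:UM = t:(1−t) = -1/13:14/13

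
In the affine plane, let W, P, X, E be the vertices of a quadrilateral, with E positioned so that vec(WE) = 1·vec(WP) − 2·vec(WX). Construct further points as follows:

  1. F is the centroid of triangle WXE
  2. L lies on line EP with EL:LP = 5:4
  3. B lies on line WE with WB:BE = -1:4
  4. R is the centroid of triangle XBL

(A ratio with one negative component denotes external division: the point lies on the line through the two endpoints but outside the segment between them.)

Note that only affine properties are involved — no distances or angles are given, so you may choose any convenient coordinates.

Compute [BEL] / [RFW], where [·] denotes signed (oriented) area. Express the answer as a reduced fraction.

[BEL]:[RFW] = -120/13

Choose coordinates W = (0, 0), P = (1, 0), X = (0, 1), E = (1, -2).
1. F is the centroid of triangle WXE ⇒ F = (1/3, -1/3)
2. L lies on line EP with EL:LP = 5:4 ⇒ L = (1, -8/9)
3. B lies on line WE with WB:BE = -1:4 ⇒ B = (-1/3, 2/3)
4. R is the centroid of triangle XBL ⇒ R = (2/9, 7/27)
2·[BEL] = 40/27, 2·[RFW] = -13/81
[BEL]:[RFW] = 40/27:-13/81 = -120/13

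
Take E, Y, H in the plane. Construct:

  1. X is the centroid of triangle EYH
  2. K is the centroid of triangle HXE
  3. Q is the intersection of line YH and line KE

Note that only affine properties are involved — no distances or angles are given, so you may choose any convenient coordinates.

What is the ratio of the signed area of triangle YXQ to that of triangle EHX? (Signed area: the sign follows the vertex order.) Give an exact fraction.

Choose coordinates E = (0, 0), Y = (1, 0), H = (0, 1).
1. X is the centroid of triangle EYH ⇒ X = (1/3, 1/3)
2. K is the centroid of triangle HXE ⇒ K = (1/9, 4/9)
3. Q is the intersection of line YH and line KE ⇒ Q = (1/5, 4/5)
2·[YXQ] = -4/15, 2·[EHX] = -1/3
[YXQ]:[EHX] = -4/15:-1/3 = 4/5

[YXQ]:[EHX] = 4/5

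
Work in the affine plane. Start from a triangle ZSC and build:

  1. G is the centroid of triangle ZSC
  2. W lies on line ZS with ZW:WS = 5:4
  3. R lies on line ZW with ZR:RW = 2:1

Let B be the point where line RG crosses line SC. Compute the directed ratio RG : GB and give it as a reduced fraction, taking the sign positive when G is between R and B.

RG:GB = 8/9

Work in coordinates with Z = (0, 0), S = (1, 0), C = (0, 1).
1. G is the centroid of triangle ZSC ⇒ G = (1/3, 1/3)
2. W lies on line ZS with ZW:WS = 5:4 ⇒ W = (5/9, 0)
3. R lies on line ZW with ZR:RW = 2:1 ⇒ R = (10/27, 0)
line RG meets SC at B = (7/24, 17/24)
G = R + t·(B−R) with t = 8/17, so RG:GB = 8/17:9/17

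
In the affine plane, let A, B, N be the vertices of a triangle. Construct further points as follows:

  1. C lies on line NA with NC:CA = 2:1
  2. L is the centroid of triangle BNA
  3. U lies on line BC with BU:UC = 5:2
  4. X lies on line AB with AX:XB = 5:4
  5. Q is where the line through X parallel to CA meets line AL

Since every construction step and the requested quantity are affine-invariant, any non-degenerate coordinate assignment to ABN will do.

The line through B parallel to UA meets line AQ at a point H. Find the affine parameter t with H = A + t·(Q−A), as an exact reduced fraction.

Choose coordinates A = (0, 0), B = (1, 0), N = (0, 1).
1. C lies on line NA with NC:CA = 2:1 ⇒ C = (0, 1/3)
2. L is the centroid of triangle BNA ⇒ L = (1/3, 1/3)
3. U lies on line BC with BU:UC = 5:2 ⇒ U = (2/7, 5/21)
4. X lies on line AB with AX:XB = 5:4 ⇒ X = (5/9, 0)
5. Q is where the line through X parallel to CA meets line AL ⇒ Q = (5/9, 5/9)
through B parallel to UA: direction (-2/7, -5/21); meets AQ at H = (-5, -5)
H = A + t·(Q−A) with t = -9

t = -9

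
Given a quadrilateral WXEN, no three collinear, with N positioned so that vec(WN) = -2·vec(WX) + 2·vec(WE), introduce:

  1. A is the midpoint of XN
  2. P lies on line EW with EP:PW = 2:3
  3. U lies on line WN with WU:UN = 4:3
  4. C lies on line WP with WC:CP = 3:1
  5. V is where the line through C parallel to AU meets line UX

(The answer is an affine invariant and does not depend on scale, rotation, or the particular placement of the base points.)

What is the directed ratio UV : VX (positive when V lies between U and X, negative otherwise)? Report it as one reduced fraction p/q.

UV:VX = 79/41

Choose coordinates W = (0, 0), X = (1, 0), E = (0, 1), N = (-2, 2).
1. A is the midpoint of XN ⇒ A = (-1/2, 1)
2. P lies on line EW with EP:PW = 2:3 ⇒ P = (0, 3/5)
3. U lies on line WN with WU:UN = 4:3 ⇒ U = (-8/7, 8/7)
4. C lies on line WP with WC:CP = 3:1 ⇒ C = (0, 9/20)
5. V is where the line through C parallel to AU meets line UX ⇒ V = (15/56, 41/105)
V = U + t·(X−U) with t = 79/120, so UV:VX = t:(1−t) = 79/120:41/120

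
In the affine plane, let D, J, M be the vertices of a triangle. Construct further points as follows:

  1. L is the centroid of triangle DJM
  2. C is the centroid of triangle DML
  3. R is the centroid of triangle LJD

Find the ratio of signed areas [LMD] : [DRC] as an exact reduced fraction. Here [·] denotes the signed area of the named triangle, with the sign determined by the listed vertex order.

[LMD]:[DRC] = 9/5

Work in coordinates with D = (0, 0), J = (1, 0), M = (0, 1).
1. L is the centroid of triangle DJM ⇒ L = (1/3, 1/3)
2. C is the centroid of triangle DML ⇒ C = (1/9, 4/9)
3. R is the centroid of triangle LJD ⇒ R = (4/9, 1/9)
2·[LMD] = 1/3, 2·[DRC] = 5/27
[LMD]:[DRC] = 1/3:5/27 = 9/5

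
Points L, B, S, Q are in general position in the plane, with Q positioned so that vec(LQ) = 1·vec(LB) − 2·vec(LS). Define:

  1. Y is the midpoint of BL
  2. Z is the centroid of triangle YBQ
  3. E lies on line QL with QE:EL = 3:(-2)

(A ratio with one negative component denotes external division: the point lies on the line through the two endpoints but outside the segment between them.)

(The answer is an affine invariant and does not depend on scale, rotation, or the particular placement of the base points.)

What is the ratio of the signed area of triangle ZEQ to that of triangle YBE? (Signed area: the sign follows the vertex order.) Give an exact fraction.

Set L = (0, 0), B = (1, 0), S = (0, 1), Q = (1, -2); any affine frame gives the same invariant.
1. Y is the midpoint of BL ⇒ Y = (1/2, 0)
2. Z is the centroid of triangle YBQ ⇒ Z = (5/6, -2/3)
3. E lies on line QL with QE:EL = 3:(-2) ⇒ E = (-2, 4)
2·[ZEQ] = 3, 2·[YBE] = 2
[ZEQ]:[YBE] = 3:2 = 3/2

[ZEQ]:[YBE] = 3/2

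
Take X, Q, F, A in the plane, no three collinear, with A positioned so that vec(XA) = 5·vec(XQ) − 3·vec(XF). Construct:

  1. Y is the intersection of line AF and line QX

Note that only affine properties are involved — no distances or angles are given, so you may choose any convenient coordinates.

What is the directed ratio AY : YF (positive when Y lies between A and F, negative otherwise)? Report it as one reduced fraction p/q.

AY:YF = 3

Choose coordinates X = (0, 0), Q = (1, 0), F = (0, 1), A = (5, -3).
1. Y is the intersection of line AF and line QX ⇒ Y = (5/4, 0)
Y = A + t·(F−A) with t = 3/4, so AY:YF = t:(1−t) = 3/4:1/4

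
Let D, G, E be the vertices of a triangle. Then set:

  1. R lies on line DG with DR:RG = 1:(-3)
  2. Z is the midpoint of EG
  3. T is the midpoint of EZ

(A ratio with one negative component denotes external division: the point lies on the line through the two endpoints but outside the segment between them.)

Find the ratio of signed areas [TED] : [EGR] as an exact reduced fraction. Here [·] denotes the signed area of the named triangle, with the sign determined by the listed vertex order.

[TED]:[EGR] = -1/6

Work in coordinates with D = (0, 0), G = (1, 0), E = (0, 1).
1. R lies on line DG with DR:RG = 1:(-3) ⇒ R = (-1/2, 0)
2. Z is the midpoint of EG ⇒ Z = (1/2, 1/2)
3. T is the midpoint of EZ ⇒ T = (1/4, 3/4)
2·[TED] = 1/4, 2·[EGR] = -3/2
[TED]:[EGR] = 1/4:-3/2 = -1/6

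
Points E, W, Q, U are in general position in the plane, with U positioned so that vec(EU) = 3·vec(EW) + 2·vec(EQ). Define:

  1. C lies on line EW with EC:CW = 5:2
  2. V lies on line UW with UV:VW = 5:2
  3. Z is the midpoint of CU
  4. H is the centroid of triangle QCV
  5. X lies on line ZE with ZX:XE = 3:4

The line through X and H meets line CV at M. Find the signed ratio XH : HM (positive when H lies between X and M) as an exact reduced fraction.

Work in coordinates with E = (0, 0), W = (1, 0), Q = (0, 1), U = (3, 2).
1. C lies on line EW with EC:CW = 5:2 ⇒ C = (5/7, 0)
2. V lies on line UW with UV:VW = 5:2 ⇒ V = (11/7, 4/7)
3. Z is the midpoint of CU ⇒ Z = (13/7, 1)
4. H is the centroid of triangle QCV ⇒ H = (16/21, 11/21)
5. X lies on line ZE with ZX:XE = 3:4 ⇒ X = (52/49, 4/7)
line XH meets CV at M = (116/67, 318/469)
H = X + t·(M−X) with t = -67/150, so XH:HM = -67/150:217/150

XH:HM = -67/217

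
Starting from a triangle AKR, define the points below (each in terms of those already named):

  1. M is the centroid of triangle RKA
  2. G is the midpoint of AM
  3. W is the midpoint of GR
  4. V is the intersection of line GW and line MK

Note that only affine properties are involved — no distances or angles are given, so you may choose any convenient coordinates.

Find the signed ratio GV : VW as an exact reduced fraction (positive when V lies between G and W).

Work in coordinates with A = (0, 0), K = (1, 0), R = (0, 1).
1. M is the centroid of triangle RKA ⇒ M = (1/3, 1/3)
2. G is the midpoint of AM ⇒ G = (1/6, 1/6)
3. W is the midpoint of GR ⇒ W = (1/12, 7/12)
4. V is the intersection of line GW and line MK ⇒ V = (1/9, 4/9)
V = G + t·(W−G) with t = 2/3, so GV:VW = t:(1−t) = 2/3:1/3

GV:VW = 2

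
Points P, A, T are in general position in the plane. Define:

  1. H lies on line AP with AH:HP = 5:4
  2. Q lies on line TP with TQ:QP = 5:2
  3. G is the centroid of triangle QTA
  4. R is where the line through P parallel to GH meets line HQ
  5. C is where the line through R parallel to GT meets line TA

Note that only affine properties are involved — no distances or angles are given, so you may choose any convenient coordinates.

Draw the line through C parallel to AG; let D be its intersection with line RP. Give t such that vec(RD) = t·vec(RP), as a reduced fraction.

Assign P = (0, 0), A = (1, 0), T = (0, 1) — the answer is frame-independent, so this choice is without loss of generality.
1. H lies on line AP with AH:HP = 5:4 ⇒ H = (4/9, 0)
2. Q lies on line TP with TQ:QP = 5:2 ⇒ Q = (0, 2/7)
3. G is the centroid of triangle QTA ⇒ G = (1/3, 3/7)
4. R is where the line through P parallel to GH meets line HQ ⇒ R = (-4/45, 12/35)
5. C is where the line through R parallel to GT meets line TA ⇒ C = (-17/15, 32/15)
through C parallel to AG: direction (-2/3, 3/7); meets RP at D = (-59/135, 59/35)
D = R + t·(P−R) with t = -47/12

t = -47/12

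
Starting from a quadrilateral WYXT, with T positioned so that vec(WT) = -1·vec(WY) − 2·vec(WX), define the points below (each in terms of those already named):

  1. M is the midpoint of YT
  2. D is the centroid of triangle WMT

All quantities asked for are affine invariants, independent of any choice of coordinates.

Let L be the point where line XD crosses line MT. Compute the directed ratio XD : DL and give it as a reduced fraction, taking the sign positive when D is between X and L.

Work in coordinates with W = (0, 0), Y = (1, 0), X = (0, 1), T = (-1, -2).
1. M is the midpoint of YT ⇒ M = (0, -1)
2. D is the centroid of triangle WMT ⇒ D = (-1/3, -1)
line XD meets MT at L = (-2/5, -7/5)
D = X + t·(L−X) with t = 5/6, so XD:DL = 5/6:1/6

XD:DL = 5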